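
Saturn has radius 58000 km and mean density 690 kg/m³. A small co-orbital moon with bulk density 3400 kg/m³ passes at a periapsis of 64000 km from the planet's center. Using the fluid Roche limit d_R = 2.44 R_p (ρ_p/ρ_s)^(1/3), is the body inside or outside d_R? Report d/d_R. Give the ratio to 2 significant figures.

inside; d/d_R ≈ 0.77

d_R = 2.44 × (58000 km) × (690/3400)^(1/3) = 83170 km
d/d_R = (64000) / (83170) = 0.77
Since d/d_R < 1, the body is inside the Roche limit.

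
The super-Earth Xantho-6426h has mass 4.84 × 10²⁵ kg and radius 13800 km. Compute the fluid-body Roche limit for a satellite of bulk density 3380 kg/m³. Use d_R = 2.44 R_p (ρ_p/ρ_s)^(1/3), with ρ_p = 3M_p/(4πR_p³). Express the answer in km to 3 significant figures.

ρ_p = 3M_p/(4πR_p³) = 3 × (4.84 × 10²⁵) / (4π × (1.38 × 10⁷ m)³) = 4400 kg/m³
d_R = 2.44 × 13800 km × (4400/3380)^(1/3)
    = 36800 km

36800 km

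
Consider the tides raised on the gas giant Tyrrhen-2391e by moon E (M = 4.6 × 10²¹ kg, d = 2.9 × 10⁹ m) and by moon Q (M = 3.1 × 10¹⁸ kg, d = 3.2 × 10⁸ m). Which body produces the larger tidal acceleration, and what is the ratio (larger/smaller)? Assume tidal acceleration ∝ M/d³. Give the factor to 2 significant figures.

Moon E, by a factor of ≈ 2.0

Tidal acceleration ∝ M/d³, so compare M/d³ for each.
Moon E: (4.6 × 10²¹) / (2.9 × 10⁹)³ = 1.886 × 10⁻⁷
Moon Q: (3.1 × 10¹⁸) / (3.2 × 10⁸)³ = 9.460 × 10⁻⁸
Ratio (larger/smaller) = 2.0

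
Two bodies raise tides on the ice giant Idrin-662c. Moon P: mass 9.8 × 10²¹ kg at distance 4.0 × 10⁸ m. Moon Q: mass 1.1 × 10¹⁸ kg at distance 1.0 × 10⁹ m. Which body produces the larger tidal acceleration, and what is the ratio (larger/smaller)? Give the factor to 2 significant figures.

Tidal acceleration ∝ M/d³, so compare M/d³ for each.
Moon P: (9.8 × 10²¹) / (4.0 × 10⁸)³ = 1.531 × 10⁻⁴
Moon Q: (1.1 × 10¹⁸) / (1.0 × 10⁹)³ = 1.100 × 10⁻⁹
Ratio (larger/smaller) = 1.4 × 10⁵

Moon P, by a factor of ≈ 1.4 × 10⁵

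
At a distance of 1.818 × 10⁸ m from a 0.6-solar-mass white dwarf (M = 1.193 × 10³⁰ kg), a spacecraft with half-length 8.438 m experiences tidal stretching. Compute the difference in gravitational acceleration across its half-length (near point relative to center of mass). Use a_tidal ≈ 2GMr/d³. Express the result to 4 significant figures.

a_tidal = 2GMr/d³
        = 2 × (6.674 × 10⁻¹¹) × (1.193 × 10³⁰) × (8.438) / (1.818 × 10⁸)³
        = 2.236 × 10⁻⁴ m/s²

2.236 × 10⁻⁴ m/s²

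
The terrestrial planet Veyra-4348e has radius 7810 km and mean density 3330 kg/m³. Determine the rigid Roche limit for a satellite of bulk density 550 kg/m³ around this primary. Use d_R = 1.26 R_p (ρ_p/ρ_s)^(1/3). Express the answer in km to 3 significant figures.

17900 km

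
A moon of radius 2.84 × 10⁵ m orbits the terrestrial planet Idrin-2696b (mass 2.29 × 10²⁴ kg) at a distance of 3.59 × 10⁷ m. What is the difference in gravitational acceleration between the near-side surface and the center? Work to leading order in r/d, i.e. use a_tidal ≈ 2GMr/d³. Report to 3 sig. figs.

1.88 × 10⁻³ m/s²

Since r ≪ d, expand the inverse-square field across one radius to get the leading 2GMr/d³ term.
Δa = 2GMr/d³
   = 2 × (6.674 × 10⁻¹¹) × (2.29 × 10²⁴) × (2.84 × 10⁵) / (3.59 × 10⁷)³
   = 1.88 × 10⁻³ m/s²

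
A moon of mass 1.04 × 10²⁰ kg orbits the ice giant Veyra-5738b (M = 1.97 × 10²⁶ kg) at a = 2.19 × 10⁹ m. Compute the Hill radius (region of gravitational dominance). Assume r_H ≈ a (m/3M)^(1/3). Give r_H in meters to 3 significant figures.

1.23 × 10⁷ m

r_H ≈ a (m/3M)^(1/3)
    = (2.19 × 10⁹) × (1.04 × 10²⁰ / (3 × 1.97 × 10²⁶))^(1/3)
    = 1.23 × 10⁷ m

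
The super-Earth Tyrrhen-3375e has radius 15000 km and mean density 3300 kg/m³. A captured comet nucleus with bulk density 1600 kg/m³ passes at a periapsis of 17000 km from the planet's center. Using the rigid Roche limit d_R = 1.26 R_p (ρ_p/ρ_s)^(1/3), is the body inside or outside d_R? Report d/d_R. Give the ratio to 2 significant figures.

d_R = 1.26 × (15000 km) × (3300/1600)^(1/3) = 24060 km
d/d_R = (17000) / (24060) = 0.71
Since d/d_R < 1, the body is inside the Roche limit.

inside; d/d_R ≈ 0.71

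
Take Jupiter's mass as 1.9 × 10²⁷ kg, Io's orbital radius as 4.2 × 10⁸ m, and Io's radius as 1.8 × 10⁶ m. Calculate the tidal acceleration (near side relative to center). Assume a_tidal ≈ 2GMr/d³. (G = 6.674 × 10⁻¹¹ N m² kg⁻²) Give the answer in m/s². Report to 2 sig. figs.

Δa = 2GMr/d³
   = 2 × (6.674 × 10⁻¹¹) × (1.9 × 10²⁷) × (1.8 × 10⁶) / (4.2 × 10⁸)³
   = 6.2 × 10⁻³ m/s²

6.2 × 10⁻³ m/s²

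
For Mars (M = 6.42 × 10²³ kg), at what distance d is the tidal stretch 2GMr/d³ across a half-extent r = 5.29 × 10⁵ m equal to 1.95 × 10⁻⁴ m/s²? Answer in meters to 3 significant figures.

6.15 × 10⁷ m

2GMr/d³ = a_tidal  ⇒  d = (2GMr / a_tidal)^(1/3)
d = (2 × 6.674×10⁻¹¹ × (6.42 × 10²³) × (5.29 × 10⁵) / (1.95 × 10⁻⁴))^(1/3)
  = 6.15 × 10⁷ m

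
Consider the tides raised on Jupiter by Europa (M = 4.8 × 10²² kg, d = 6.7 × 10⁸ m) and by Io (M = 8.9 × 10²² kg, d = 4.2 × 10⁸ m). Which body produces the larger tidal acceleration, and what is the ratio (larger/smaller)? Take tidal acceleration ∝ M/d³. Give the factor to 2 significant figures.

Io, by a factor of ≈ 7.5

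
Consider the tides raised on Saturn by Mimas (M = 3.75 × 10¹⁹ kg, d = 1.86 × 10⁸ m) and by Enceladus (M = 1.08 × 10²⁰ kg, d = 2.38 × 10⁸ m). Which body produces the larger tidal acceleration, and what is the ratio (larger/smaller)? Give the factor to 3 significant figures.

Compare M/d³ for the two perturbers:
Mimas: (3.75 × 10¹⁹) / (1.86 × 10⁸)³ = 5.828 × 10⁻⁶
Enceladus: (1.08 × 10²⁰) / (2.38 × 10⁸)³ = 8.011 × 10⁻⁶
Ratio (larger/smaller) = 1.37

Enceladus, by a factor of ≈ 1.37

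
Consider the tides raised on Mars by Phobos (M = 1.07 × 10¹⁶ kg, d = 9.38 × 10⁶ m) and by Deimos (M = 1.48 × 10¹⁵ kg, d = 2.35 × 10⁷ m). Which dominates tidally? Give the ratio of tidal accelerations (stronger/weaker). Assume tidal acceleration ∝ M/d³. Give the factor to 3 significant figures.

Phobos, by a factor of ≈ 114

Tidal acceleration ∝ M/d³, so compare M/d³ for each.
Phobos: (1.07 × 10¹⁶) / (9.38 × 10⁶)³ = 1.297 × 10⁻⁵
Deimos: (1.48 × 10¹⁵) / (2.35 × 10⁷)³ = 1.140 × 10⁻⁷
Ratio (larger/smaller) = 114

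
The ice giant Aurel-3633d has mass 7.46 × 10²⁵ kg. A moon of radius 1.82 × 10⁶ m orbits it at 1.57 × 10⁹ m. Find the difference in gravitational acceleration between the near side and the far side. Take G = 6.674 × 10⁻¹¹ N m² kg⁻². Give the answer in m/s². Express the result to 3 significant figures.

9.37 × 10⁻⁶ m/s²

Δa = 4GMr/d³
   = 4 × (6.674 × 10⁻¹¹) × (7.46 × 10²⁵) × (1.82 × 10⁶) / (1.57 × 10⁹)³
   = 9.37 × 10⁻⁶ m/s²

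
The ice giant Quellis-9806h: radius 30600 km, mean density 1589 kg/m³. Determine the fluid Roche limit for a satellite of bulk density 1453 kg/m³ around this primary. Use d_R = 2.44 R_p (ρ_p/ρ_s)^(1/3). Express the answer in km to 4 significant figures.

d_R = 2.44 × 30600 km × (1589/1453)^(1/3)
    = 76920 km

76920 km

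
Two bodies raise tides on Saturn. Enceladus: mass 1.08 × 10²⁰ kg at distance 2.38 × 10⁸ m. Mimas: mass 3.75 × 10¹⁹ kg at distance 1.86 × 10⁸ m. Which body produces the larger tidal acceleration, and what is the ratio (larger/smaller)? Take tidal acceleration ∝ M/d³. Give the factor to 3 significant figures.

Compare M/d³ for the two perturbers:
Enceladus: (1.08 × 10²⁰) / (2.38 × 10⁸)³ = 8.011 × 10⁻⁶
Mimas: (3.75 × 10¹⁹) / (1.86 × 10⁸)³ = 5.828 × 10⁻⁶
Ratio (larger/smaller) = 1.37

Enceladus, by a factor of ≈ 1.37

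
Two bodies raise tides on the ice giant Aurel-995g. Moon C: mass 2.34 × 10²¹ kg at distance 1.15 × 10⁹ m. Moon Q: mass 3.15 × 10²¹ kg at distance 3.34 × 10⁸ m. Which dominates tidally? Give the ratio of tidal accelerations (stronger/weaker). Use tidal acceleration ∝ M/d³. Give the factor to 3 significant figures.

Compare M/d³ for the two perturbers:
Moon C: (2.34 × 10²¹) / (1.15 × 10⁹)³ = 1.539 × 10⁻⁶
Moon Q: (3.15 × 10²¹) / (3.34 × 10⁸)³ = 8.454 × 10⁻⁵
Ratio (larger/smaller) = 54.9

Moon Q, by a factor of ≈ 54.9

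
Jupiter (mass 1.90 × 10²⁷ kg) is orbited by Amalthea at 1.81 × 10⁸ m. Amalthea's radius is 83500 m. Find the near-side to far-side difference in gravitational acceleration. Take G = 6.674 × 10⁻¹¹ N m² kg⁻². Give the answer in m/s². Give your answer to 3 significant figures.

7.14 × 10⁻³ m/s²

Δa = 4GMr/d³
   = 4 × (6.674 × 10⁻¹¹) × (1.90 × 10²⁷) × (83500) / (1.81 × 10⁸)³
   = 7.14 × 10⁻³ m/s²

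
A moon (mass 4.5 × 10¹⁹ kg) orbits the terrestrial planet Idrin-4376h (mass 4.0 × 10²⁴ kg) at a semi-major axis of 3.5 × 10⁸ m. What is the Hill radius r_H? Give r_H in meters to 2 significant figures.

r_H ≈ a (m/3M)^(1/3)
    = (3.5 × 10⁸) × (4.5 × 10¹⁹ / (3 × 4.0 × 10²⁴))^(1/3)
    = 5.4 × 10⁶ m

5.4 × 10⁶ m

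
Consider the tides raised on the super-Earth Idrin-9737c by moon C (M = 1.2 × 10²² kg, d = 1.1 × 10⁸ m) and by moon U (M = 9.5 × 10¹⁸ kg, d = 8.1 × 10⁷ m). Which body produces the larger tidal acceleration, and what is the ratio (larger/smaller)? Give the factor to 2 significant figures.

Tidal stretch scales as M/d³; compute that for each body.
Moon C: (1.2 × 10²²) / (1.1 × 10⁸)³ = 9.016 × 10⁻³
Moon U: (9.5 × 10¹⁸) / (8.1 × 10⁷)³ = 1.788 × 10⁻⁵
Ratio (larger/smaller) = 500

Moon C, by a factor of ≈ 500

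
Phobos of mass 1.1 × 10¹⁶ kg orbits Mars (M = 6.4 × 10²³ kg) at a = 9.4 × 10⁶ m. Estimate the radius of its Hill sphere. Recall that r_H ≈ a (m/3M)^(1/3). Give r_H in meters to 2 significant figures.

1.7 × 10⁴ m

r_H ≈ a (m/3M)^(1/3)
    = (9.4 × 10⁶) × (1.1 × 10¹⁶ / (3 × 6.4 × 10²³))^(1/3)
    = 1.7 × 10⁴ m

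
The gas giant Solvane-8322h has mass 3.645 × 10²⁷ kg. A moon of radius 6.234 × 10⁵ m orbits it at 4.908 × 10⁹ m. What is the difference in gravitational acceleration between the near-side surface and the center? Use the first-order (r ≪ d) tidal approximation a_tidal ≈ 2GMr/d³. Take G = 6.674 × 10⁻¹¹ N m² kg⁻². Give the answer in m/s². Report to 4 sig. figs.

2.565 × 10⁻⁶ m/s²

Δg = 2GMr/d³
   = 2 × (6.674 × 10⁻¹¹) × (3.645 × 10²⁷) × (6.234 × 10⁵) / (4.908 × 10⁹)³
   = 2.565 × 10⁻⁶ m/s²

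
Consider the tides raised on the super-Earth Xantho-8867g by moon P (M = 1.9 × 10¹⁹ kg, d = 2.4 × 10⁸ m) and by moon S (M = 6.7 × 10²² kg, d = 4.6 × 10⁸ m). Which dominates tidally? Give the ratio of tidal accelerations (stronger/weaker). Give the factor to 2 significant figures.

The tide-raising term goes as M/d³ (the gradient of a 1/d² field).
Moon P: (1.9 × 10¹⁹) / (2.4 × 10⁸)³ = 1.374 × 10⁻⁶
Moon S: (6.7 × 10²²) / (4.6 × 10⁸)³ = 6.883 × 10⁻⁴
Ratio (larger/smaller) = 500

Moon S, by a factor of ≈ 500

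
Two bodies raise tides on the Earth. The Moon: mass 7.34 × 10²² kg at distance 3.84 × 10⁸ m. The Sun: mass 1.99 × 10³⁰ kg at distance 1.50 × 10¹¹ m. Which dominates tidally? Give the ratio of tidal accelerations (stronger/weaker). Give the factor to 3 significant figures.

The Moon, by a factor of ≈ 2.20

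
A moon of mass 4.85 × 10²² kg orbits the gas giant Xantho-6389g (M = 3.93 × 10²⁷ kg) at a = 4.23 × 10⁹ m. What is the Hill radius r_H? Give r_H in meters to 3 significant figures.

r_H ≈ a (m/3M)^(1/3)
    = (4.23 × 10⁹) × (4.85 × 10²² / (3 × 3.93 × 10²⁷))^(1/3)
    = 6.78 × 10⁷ m

6.78 × 10⁷ m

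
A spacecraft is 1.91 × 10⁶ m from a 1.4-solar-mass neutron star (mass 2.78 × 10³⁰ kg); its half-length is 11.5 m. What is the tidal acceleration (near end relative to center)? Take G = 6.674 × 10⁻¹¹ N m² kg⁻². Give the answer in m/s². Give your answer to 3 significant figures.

6.12 × 10² m/s²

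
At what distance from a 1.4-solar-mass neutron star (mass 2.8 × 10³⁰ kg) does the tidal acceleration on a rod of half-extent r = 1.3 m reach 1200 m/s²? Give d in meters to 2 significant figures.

7.4 × 10⁵ m

2GMr/d³ = a_tidal  ⇒  d = (2GMr / a_tidal)^(1/3)
d = (2 × 6.674×10⁻¹¹ × (2.8 × 10³⁰) × (1.3) / (1200))^(1/3)
  = 7.4 × 10⁵ m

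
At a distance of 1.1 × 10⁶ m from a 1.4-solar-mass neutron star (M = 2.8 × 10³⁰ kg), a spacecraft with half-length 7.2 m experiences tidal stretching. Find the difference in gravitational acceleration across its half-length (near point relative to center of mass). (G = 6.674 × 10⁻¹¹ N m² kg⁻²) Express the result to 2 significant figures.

a_tidal = 2GMr/d³
        = 2 × (6.674 × 10⁻¹¹) × (2.8 × 10³⁰) × (7.2) / (1.1 × 10⁶)³
        = 2.0 × 10³ m/s²

2.0 × 10³ m/s²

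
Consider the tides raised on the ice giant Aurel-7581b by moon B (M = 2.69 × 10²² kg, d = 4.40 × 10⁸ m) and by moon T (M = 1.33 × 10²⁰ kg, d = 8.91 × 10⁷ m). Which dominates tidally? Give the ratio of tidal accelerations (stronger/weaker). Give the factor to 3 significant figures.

Moon B, by a factor of ≈ 1.68

Tidal acceleration ∝ M/d³, so compare M/d³ for each.
Moon B: (2.69 × 10²²) / (4.40 × 10⁸)³ = 3.158 × 10⁻⁴
Moon T: (1.33 × 10²⁰) / (8.91 × 10⁷)³ = 1.880 × 10⁻⁴
Ratio (larger/smaller) = 1.68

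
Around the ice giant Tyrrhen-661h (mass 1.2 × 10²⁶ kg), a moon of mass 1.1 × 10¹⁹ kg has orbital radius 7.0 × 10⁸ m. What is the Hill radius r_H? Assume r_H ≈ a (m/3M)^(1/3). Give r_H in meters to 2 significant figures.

r_H ≈ a (m/3M)^(1/3)
    = (7.0 × 10⁸) × (1.1 × 10¹⁹ / (3 × 1.2 × 10²⁶))^(1/3)
    = 2.2 × 10⁶ m

2.2 × 10⁶ m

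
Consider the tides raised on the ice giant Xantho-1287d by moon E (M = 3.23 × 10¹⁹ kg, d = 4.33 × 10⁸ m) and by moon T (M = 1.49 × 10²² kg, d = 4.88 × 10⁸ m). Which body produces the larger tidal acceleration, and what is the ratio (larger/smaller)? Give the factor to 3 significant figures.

Moon T, by a factor of ≈ 322

The tide-raising term goes as M/d³ (the gradient of a 1/d² field).
Moon E: (3.23 × 10¹⁹) / (4.33 × 10⁸)³ = 3.979 × 10⁻⁷
Moon T: (1.49 × 10²²) / (4.88 × 10⁸)³ = 1.282 × 10⁻⁴
Ratio (larger/smaller) = 322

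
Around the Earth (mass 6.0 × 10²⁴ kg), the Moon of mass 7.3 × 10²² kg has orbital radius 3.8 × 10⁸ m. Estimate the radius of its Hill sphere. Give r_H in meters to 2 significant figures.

6.1 × 10⁷ m

r_H ≈ a (m/3M)^(1/3)
    = (3.8 × 10⁸) × (7.3 × 10²² / (3 × 6.0 × 10²⁴))^(1/3)
    = 6.1 × 10⁷ m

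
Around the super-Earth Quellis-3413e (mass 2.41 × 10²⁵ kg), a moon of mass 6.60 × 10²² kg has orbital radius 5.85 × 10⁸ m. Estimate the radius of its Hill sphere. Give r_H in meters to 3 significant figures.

5.67 × 10⁷ m

r_H ≈ a (m/3M)^(1/3)
    = (5.85 × 10⁸) × (6.60 × 10²² / (3 × 2.41 × 10²⁵))^(1/3)
    = 5.67 × 10⁷ m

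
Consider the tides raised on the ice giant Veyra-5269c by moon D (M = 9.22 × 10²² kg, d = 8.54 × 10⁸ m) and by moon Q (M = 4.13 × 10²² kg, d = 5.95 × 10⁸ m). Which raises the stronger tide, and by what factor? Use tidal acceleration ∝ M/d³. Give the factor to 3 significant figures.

Tidal acceleration ∝ M/d³, so compare M/d³ for each.
Moon D: (9.22 × 10²²) / (8.54 × 10⁸)³ = 1.480 × 10⁻⁴
Moon Q: (4.13 × 10²²) / (5.95 × 10⁸)³ = 1.961 × 10⁻⁴
Ratio (larger/smaller) = 1.32

Moon Q, by a factor of ≈ 1.32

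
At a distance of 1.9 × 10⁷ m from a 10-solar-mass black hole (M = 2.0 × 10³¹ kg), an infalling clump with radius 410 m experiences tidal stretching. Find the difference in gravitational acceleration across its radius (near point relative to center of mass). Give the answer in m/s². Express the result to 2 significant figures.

1.6 × 10² m/s²

Δa = 2GMr/d³
   = 2 × (6.674 × 10⁻¹¹) × (2.0 × 10³¹) × (410) / (1.9 × 10⁷)³
   = 1.6 × 10² m/s²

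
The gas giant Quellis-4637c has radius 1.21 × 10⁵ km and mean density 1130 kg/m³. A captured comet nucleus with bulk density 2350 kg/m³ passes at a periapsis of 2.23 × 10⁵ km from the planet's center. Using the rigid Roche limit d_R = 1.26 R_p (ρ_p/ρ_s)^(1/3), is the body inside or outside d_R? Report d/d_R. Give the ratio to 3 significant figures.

outside; d/d_R ≈ 1.87

d_R = 1.26 × (1.21 × 10⁵ km) × (1130/2350)^(1/3) = 1.194 × 10⁵ km
d/d_R = (2.23 × 10⁵) / (1.194 × 10⁵) = 1.87
Since d/d_R > 1, the body is outside the Roche limit.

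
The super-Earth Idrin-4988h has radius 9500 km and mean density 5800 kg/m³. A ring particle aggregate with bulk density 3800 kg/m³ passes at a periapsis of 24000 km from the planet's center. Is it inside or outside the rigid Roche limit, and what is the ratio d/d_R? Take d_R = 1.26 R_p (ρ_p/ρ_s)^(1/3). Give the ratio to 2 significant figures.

d_R = 1.26 × (9500 km) × (5800/3800)^(1/3) = 13780 km
d/d_R = (24000) / (13780) = 1.7
Since d/d_R > 1, the body is outside the Roche limit.

outside; d/d_R ≈ 1.7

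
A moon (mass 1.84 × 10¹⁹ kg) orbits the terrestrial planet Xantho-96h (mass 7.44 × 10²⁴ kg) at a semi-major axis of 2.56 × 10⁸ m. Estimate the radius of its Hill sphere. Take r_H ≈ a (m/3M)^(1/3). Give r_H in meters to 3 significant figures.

r_H ≈ a (m/3M)^(1/3)
    = (2.56 × 10⁸) × (1.84 × 10¹⁹ / (3 × 7.44 × 10²⁴))^(1/3)
    = 2.40 × 10⁶ m

2.40 × 10⁶ m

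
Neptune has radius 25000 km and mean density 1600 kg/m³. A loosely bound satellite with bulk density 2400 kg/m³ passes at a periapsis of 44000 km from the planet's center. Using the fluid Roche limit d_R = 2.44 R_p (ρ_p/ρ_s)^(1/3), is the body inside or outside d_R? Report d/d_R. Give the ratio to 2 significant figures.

d_R = 2.44 × (25000 km) × (1600/2400)^(1/3) = 53290 km
d/d_R = (44000) / (53290) = 0.83
Since d/d_R < 1, the body is inside the Roche limit.

inside; d/d_R ≈ 0.83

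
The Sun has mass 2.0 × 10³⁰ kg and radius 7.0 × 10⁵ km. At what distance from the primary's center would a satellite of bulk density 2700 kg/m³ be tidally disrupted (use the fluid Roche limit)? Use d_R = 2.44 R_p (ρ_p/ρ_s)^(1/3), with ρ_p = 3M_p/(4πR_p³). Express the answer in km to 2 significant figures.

ρ_p = 3M_p/(4πR_p³) = 3 × (2.0 × 10³⁰) / (4π × (7.0 × 10⁸ m)³) = 1400 kg/m³
d_R = 2.44 × 7.0 × 10⁵ km × (1400/2700)^(1/3)
    = 1.4 × 10⁶ km

1.4 × 10⁶ km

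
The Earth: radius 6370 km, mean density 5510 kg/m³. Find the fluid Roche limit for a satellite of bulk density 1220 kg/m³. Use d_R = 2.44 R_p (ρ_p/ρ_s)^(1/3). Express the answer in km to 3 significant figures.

25700 km

d_R = 2.44 × 6370 km × (5510/1220)^(1/3)
    = 25700 km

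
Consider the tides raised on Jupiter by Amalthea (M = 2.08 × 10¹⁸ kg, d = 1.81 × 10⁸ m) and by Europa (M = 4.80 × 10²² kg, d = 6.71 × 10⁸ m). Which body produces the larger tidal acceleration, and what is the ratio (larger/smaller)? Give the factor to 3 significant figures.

The tide-raising term goes as M/d³ (the gradient of a 1/d² field).
Amalthea: (2.08 × 10¹⁸) / (1.81 × 10⁸)³ = 3.508 × 10⁻⁷
Europa: (4.80 × 10²²) / (6.71 × 10⁸)³ = 1.589 × 10⁻⁴
Ratio (larger/smaller) = 453

Europa, by a factor of ≈ 453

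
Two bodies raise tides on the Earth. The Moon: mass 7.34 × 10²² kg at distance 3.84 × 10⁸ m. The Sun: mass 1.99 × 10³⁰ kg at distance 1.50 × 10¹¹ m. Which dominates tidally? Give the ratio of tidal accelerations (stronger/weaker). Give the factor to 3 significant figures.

The Moon, by a factor of ≈ 2.20

The tide-raising term goes as M/d³ (the gradient of a 1/d² field).
The Moon: (7.34 × 10²²) / (3.84 × 10⁸)³ = 1.296 × 10⁻³
The Sun: (1.99 × 10³⁰) / (1.50 × 10¹¹)³ = 5.896 × 10⁻⁴
Ratio (larger/smaller) = 2.20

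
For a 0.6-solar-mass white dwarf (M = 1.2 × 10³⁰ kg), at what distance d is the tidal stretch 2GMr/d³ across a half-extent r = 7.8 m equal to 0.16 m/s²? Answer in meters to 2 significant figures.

2.0 × 10⁷ m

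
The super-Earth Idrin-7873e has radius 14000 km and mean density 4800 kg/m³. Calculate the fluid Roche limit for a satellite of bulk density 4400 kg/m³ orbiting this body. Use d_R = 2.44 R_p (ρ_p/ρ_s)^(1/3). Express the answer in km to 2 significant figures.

d_R = 2.44 × 14000 km × (4800/4400)^(1/3)
    = 35000 km

35000 km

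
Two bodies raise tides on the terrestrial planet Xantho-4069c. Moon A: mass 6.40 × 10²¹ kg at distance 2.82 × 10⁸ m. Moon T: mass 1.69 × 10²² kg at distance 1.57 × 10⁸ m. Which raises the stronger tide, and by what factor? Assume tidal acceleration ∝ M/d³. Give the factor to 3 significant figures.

Moon T, by a factor of ≈ 15.3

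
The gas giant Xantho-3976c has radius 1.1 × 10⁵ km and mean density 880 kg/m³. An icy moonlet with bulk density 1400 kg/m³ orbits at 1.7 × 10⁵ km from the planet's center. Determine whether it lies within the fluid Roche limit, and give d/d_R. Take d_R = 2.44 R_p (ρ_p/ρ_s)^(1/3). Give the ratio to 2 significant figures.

inside; d/d_R ≈ 0.74

d_R = 2.44 × (1.1 × 10⁵ km) × (880/1400)^(1/3) = 2.299 × 10⁵ km
d/d_R = (1.7 × 10⁵) / (2.299 × 10⁵) = 0.74
Since d/d_R < 1, the body is inside the Roche limit.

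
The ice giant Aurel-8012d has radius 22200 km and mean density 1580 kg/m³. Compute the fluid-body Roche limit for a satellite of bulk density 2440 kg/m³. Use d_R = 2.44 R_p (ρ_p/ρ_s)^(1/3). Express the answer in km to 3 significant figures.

46900 km

d_R = 2.44 × 22200 km × (1580/2440)^(1/3)
    = 46900 km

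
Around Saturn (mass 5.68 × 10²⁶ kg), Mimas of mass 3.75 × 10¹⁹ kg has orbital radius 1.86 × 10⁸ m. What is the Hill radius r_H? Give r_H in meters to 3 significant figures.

5.21 × 10⁵ m

r_H ≈ a (m/3M)^(1/3)
    = (1.86 × 10⁸) × (3.75 × 10¹⁹ / (3 × 5.68 × 10²⁶))^(1/3)
    = 5.21 × 10⁵ m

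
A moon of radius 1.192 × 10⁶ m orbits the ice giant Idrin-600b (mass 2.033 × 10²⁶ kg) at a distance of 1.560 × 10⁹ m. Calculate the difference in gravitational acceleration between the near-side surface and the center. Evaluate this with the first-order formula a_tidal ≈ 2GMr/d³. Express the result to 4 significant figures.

8.520 × 10⁻⁶ m/s²

Δa = 2GMr/d³
   = 2 × (6.674 × 10⁻¹¹) × (2.033 × 10²⁶) × (1.192 × 10⁶) / (1.560 × 10⁹)³
   = 8.520 × 10⁻⁶ m/s²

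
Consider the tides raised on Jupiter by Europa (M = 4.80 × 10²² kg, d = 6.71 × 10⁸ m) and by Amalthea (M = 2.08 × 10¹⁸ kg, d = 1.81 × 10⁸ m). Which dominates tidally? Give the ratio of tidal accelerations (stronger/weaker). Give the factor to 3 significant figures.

Europa, by a factor of ≈ 453

Compare M/d³ for the two perturbers:
Europa: (4.80 × 10²²) / (6.71 × 10⁸)³ = 1.589 × 10⁻⁴
Amalthea: (2.08 × 10¹⁸) / (1.81 × 10⁸)³ = 3.508 × 10⁻⁷
Ratio (larger/smaller) = 453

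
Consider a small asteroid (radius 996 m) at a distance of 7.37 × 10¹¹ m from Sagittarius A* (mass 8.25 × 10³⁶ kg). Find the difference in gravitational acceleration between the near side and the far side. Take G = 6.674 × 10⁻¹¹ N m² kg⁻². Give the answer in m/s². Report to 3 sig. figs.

5.48 × 10⁻⁶ m/s²

Δg = 4GMr/d³
   = 4 × (6.674 × 10⁻¹¹) × (8.25 × 10³⁶) × (996) / (7.37 × 10¹¹)³
   = 5.48 × 10⁻⁶ m/s²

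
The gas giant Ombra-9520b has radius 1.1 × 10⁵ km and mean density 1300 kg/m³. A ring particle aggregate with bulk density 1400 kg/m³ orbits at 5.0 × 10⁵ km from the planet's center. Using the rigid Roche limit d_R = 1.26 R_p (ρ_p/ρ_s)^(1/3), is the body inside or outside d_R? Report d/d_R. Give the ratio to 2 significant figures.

outside; d/d_R ≈ 3.7

d_R = 1.26 × (1.1 × 10⁵ km) × (1300/1400)^(1/3) = 1.352 × 10⁵ km
d/d_R = (5.0 × 10⁵) / (1.352 × 10⁵) = 3.7
Since d/d_R > 1, the body is outside the Roche limit.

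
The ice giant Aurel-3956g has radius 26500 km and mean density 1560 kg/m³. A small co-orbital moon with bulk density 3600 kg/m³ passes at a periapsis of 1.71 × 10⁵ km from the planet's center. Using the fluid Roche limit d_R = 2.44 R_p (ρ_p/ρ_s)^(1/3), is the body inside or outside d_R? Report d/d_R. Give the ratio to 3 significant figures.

d_R = 2.44 × (26500 km) × (1560/3600)^(1/3) = 48930 km
d/d_R = (1.71 × 10⁵) / (48930) = 3.49
Since d/d_R > 1, the body is outside the Roche limit.

outside; d/d_R ≈ 3.49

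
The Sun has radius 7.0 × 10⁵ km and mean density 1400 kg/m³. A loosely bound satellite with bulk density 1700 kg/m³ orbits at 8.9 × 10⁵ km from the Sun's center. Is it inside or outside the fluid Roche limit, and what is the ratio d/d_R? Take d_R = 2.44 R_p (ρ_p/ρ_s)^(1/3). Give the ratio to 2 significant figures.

inside; d/d_R ≈ 0.56

d_R = 2.44 × (7.0 × 10⁵ km) × (1400/1700)^(1/3) = 1.601 × 10⁶ km
d/d_R = (8.9 × 10⁵) / (1.601 × 10⁶) = 0.56
Since d/d_R < 1, the body is inside the Roche limit.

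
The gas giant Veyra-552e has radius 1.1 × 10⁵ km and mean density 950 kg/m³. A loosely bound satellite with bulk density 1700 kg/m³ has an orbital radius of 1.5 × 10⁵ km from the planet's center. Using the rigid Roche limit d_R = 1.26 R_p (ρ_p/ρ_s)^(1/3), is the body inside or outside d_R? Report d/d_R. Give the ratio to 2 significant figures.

outside; d/d_R ≈ 1.3

d_R = 1.26 × (1.1 × 10⁵ km) × (950/1700)^(1/3) = 1.142 × 10⁵ km
d/d_R = (1.5 × 10⁵) / (1.142 × 10⁵) = 1.3
Since d/d_R > 1, the body is outside the Roche limit.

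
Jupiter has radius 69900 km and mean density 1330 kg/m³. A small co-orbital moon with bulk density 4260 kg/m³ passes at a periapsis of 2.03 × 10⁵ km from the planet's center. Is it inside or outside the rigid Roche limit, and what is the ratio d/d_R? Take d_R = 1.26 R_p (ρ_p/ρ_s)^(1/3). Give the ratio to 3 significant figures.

outside; d/d_R ≈ 3.40

d_R = 1.26 × (69900 km) × (1330/4260)^(1/3) = 59750 km
d/d_R = (2.03 × 10⁵) / (59750) = 3.40
Since d/d_R > 1, the body is outside the Roche limit.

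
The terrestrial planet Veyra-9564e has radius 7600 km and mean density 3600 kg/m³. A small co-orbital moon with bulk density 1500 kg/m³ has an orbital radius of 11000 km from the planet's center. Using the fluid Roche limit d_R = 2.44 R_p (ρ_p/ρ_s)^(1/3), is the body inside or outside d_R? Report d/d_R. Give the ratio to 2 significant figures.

d_R = 2.44 × (7600 km) × (3600/1500)^(1/3) = 24830 km
d/d_R = (11000) / (24830) = 0.44
Since d/d_R < 1, the body is inside the Roche limit.

inside; d/d_R ≈ 0.44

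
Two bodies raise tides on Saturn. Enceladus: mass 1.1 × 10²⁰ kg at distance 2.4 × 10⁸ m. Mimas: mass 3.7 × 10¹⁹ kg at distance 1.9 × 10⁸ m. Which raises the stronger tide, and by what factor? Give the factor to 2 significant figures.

Enceladus, by a factor of ≈ 1.5

The tide-raising term goes as M/d³ (the gradient of a 1/d² field).
Enceladus: (1.1 × 10²⁰) / (2.4 × 10⁸)³ = 7.957 × 10⁻⁶
Mimas: (3.7 × 10¹⁹) / (1.9 × 10⁸)³ = 5.394 × 10⁻⁶
Ratio (larger/smaller) = 1.5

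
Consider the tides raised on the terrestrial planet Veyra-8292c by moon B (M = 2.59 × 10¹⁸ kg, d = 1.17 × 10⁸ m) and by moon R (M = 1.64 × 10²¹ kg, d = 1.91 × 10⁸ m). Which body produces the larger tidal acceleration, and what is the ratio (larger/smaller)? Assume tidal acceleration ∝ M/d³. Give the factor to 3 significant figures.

The tide-raising term goes as M/d³ (the gradient of a 1/d² field).
Moon B: (2.59 × 10¹⁸) / (1.17 × 10⁸)³ = 1.617 × 10⁻⁶
Moon R: (1.64 × 10²¹) / (1.91 × 10⁸)³ = 2.354 × 10⁻⁴
Ratio (larger/smaller) = 146

Moon R, by a factor of ≈ 146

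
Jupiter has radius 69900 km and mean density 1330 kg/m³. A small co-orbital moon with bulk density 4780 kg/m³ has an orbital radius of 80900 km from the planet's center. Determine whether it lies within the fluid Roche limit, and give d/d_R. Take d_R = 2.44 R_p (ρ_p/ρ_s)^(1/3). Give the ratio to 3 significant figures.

d_R = 2.44 × (69900 km) × (1330/4780)^(1/3) = 1.113 × 10⁵ km
d/d_R = (80900) / (1.113 × 10⁵) = 0.727
Since d/d_R < 1, the body is inside the Roche limit.

inside; d/d_R ≈ 0.727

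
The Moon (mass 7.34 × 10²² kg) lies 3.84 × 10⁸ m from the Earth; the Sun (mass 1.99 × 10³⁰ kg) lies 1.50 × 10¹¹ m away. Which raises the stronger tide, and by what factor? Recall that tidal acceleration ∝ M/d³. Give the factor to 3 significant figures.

The tide-raising term goes as M/d³ (the gradient of a 1/d² field).
The Moon: (7.34 × 10²²) / (3.84 × 10⁸)³ = 1.296 × 10⁻³
The Sun: (1.99 × 10³⁰) / (1.50 × 10¹¹)³ = 5.896 × 10⁻⁴
Ratio (larger/smaller) = 2.20

The Moon, by a factor of ≈ 2.20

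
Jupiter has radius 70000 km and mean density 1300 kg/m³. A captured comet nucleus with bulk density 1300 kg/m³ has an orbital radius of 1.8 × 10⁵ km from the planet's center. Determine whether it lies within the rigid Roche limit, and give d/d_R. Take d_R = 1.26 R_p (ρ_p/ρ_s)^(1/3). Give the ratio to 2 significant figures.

d_R = 1.26 × (70000 km) × (1300/1300)^(1/3) = 88200 km
d/d_R = (1.8 × 10⁵) / (88200) = 2.0
Since d/d_R > 1, the body is outside the Roche limit.

outside; d/d_R ≈ 2.0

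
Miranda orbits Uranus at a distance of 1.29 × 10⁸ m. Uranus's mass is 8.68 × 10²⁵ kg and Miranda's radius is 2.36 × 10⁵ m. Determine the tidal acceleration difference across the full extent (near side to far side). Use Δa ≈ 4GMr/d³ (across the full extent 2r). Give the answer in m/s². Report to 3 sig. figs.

The field gradient is 2GM/d³; across the full diameter 2r the difference is 4GMr/d³.
Δg = 4GMr/d³
   = 4 × (6.674 × 10⁻¹¹) × (8.68 × 10²⁵) × (2.36 × 10⁵) / (1.29 × 10⁸)³
   = 2.55 × 10⁻³ m/s²

2.55 × 10⁻³ m/s²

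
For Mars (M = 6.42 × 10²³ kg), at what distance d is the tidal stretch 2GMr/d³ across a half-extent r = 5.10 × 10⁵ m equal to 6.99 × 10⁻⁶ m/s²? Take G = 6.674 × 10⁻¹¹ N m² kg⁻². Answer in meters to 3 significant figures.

2GMr/d³ = a_tidal  ⇒  d = (2GMr / a_tidal)^(1/3)
d = (2 × 6.674×10⁻¹¹ × (6.42 × 10²³) × (5.10 × 10⁵) / (6.99 × 10⁻⁶))^(1/3)
  = 1.84 × 10⁸ m

1.84 × 10⁸ m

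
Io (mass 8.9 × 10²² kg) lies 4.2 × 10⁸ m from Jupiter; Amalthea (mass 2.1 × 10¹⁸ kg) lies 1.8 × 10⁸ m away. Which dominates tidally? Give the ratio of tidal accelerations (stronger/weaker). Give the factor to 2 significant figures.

Io, by a factor of ≈ 3300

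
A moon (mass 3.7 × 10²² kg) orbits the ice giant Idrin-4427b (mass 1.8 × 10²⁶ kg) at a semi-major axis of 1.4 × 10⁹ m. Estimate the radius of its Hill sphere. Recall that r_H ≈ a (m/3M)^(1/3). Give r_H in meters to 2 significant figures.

5.7 × 10⁷ m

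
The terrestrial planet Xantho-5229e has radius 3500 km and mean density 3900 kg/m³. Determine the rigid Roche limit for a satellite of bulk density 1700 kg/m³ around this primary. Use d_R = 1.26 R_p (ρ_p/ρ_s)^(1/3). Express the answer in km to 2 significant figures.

5800 km

d_R = 1.26 × 3500 km × (3900/1700)^(1/3)
    = 5800 km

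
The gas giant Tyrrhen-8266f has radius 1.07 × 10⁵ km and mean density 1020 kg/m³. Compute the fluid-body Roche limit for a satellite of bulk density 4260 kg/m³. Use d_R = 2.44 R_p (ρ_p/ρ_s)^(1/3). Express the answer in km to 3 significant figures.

1.62 × 10⁵ km

d_R = 2.44 × 1.07 × 10⁵ km × (1020/4260)^(1/3)
    = 1.62 × 10⁵ km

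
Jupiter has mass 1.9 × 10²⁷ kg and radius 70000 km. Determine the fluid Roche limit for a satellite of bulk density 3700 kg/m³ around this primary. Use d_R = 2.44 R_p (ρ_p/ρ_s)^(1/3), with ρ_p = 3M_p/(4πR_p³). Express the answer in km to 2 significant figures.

1.2 × 10⁵ km

ρ_p = 3M_p/(4πR_p³) = 3 × (1.9 × 10²⁷) / (4π × (7.0 × 10⁷ m)³) = 1300 kg/m³
d_R = 2.44 × 70000 km × (1300/3700)^(1/3)
    = 1.2 × 10⁵ km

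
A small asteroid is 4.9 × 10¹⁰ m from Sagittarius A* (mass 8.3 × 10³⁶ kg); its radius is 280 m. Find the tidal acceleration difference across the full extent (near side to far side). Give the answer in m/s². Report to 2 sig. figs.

Δg = 4GMr/d³
   = 4 × (6.674 × 10⁻¹¹) × (8.3 × 10³⁶) × (280) / (4.9 × 10¹⁰)³
   = 5.3 × 10⁻³ m/s²

5.3 × 10⁻³ m/s²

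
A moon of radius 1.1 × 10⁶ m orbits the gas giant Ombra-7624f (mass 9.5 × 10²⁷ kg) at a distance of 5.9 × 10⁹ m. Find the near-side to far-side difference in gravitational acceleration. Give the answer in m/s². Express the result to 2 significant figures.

Differencing GM/(d−r)² and GM/(d+r)² to first order in r/d gives 4GMr/d³.
a_tidal = 4GMr/d³
        = 4 × (6.674 × 10⁻¹¹) × (9.5 × 10²⁷) × (1.1 × 10⁶) / (5.9 × 10⁹)³
        = 1.4 × 10⁻⁵ m/s²

1.4 × 10⁻⁵ m/s²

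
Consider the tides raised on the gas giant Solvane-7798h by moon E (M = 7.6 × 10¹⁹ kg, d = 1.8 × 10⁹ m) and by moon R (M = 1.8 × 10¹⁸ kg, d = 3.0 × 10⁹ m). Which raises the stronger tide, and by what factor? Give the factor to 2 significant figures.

Moon E, by a factor of ≈ 200

Tidal acceleration ∝ M/d³, so compare M/d³ for each.
Moon E: (7.6 × 10¹⁹) / (1.8 × 10⁹)³ = 1.303 × 10⁻⁸
Moon R: (1.8 × 10¹⁸) / (3.0 × 10⁹)³ = 6.667 × 10⁻¹¹
Ratio (larger/smaller) = 200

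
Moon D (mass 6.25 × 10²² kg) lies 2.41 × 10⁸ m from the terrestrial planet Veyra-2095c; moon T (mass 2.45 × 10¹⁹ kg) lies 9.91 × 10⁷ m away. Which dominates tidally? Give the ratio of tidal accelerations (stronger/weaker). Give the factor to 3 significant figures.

Tidal acceleration ∝ M/d³, so compare M/d³ for each.
Moon D: (6.25 × 10²²) / (2.41 × 10⁸)³ = 4.465 × 10⁻³
Moon T: (2.45 × 10¹⁹) / (9.91 × 10⁷)³ = 2.517 × 10⁻⁵
Ratio (larger/smaller) = 177

Moon D, by a factor of ≈ 177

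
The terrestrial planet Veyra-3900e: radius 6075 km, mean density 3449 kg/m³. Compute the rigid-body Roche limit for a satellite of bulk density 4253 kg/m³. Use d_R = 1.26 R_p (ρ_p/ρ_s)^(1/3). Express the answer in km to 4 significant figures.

7138 km

d_R = 1.26 × 6075 km × (3449/4253)^(1/3)
    = 7138 km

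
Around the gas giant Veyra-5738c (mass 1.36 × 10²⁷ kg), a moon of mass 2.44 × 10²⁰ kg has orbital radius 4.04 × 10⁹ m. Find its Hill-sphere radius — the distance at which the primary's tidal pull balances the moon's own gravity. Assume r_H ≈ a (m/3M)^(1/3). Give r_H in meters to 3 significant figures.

r_H ≈ a (m/3M)^(1/3)
    = (4.04 × 10⁹) × (2.44 × 10²⁰ / (3 × 1.36 × 10²⁷))^(1/3)
    = 1.58 × 10⁷ m

1.58 × 10⁷ m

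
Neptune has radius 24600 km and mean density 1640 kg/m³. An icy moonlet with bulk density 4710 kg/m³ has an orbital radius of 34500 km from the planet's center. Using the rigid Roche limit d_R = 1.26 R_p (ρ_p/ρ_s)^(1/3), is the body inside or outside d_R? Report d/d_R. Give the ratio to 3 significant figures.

outside; d/d_R ≈ 1.58

d_R = 1.26 × (24600 km) × (1640/4710)^(1/3) = 21810 km
d/d_R = (34500) / (21810) = 1.58
Since d/d_R > 1, the body is outside the Roche limit.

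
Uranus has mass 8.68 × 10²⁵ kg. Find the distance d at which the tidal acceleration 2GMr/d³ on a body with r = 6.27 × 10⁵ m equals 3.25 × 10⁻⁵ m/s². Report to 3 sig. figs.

2GMr/d³ = a_tidal  ⇒  d = (2GMr / a_tidal)^(1/3)
d = (2 × 6.674×10⁻¹¹ × (8.68 × 10²⁵) × (6.27 × 10⁵) / (3.25 × 10⁻⁵))^(1/3)
  = 6.07 × 10⁸ m

6.07 × 10⁸ m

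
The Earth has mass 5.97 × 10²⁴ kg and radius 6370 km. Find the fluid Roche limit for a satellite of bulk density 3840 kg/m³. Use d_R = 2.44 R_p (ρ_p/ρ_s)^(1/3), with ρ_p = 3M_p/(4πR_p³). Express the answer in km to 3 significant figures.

17500 km

ρ_p = 3M_p/(4πR_p³) = 3 × (5.97 × 10²⁴) / (4π × (6.37 × 10⁶ m)³) = 5510 kg/m³
d_R = 2.44 × 6370 km × (5510/3840)^(1/3)
    = 17500 km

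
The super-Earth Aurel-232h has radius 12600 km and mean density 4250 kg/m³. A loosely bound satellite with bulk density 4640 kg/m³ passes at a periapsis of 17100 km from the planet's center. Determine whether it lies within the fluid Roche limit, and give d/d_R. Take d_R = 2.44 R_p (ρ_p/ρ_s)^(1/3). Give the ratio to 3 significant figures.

inside; d/d_R ≈ 0.573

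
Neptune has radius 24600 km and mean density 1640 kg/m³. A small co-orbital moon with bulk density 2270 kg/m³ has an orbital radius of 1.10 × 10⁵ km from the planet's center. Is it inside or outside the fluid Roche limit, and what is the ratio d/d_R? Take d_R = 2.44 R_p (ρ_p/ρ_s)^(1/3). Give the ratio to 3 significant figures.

d_R = 2.44 × (24600 km) × (1640/2270)^(1/3) = 53860 km
d/d_R = (1.10 × 10⁵) / (53860) = 2.04
Since d/d_R > 1, the body is outside the Roche limit.

outside; d/d_R ≈ 2.04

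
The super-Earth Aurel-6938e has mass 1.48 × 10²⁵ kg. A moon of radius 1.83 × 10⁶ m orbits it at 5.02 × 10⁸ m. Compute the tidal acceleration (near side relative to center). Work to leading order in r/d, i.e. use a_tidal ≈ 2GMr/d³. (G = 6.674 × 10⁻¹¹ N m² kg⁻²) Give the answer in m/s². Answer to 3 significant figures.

2.86 × 10⁻⁵ m/s²

a_tidal = 2GMr/d³
        = 2 × (6.674 × 10⁻¹¹) × (1.48 × 10²⁵) × (1.83 × 10⁶) / (5.02 × 10⁸)³
        = 2.86 × 10⁻⁵ m/s²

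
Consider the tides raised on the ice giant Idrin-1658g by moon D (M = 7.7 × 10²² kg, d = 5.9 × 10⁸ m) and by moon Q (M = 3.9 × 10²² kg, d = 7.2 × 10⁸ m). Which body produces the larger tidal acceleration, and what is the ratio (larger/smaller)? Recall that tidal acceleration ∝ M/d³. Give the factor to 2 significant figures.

Moon D, by a factor of ≈ 3.6

Tidal stretch scales as M/d³; compute that for each body.
Moon D: (7.7 × 10²²) / (5.9 × 10⁸)³ = 3.749 × 10⁻⁴
Moon Q: (3.9 × 10²²) / (7.2 × 10⁸)³ = 1.045 × 10⁻⁴
Ratio (larger/smaller) = 3.6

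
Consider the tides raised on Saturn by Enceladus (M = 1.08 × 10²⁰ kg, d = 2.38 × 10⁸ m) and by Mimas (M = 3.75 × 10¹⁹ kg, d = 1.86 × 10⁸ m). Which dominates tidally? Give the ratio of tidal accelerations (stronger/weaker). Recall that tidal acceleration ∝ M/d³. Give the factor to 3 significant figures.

Compare M/d³ for the two perturbers:
Enceladus: (1.08 × 10²⁰) / (2.38 × 10⁸)³ = 8.011 × 10⁻⁶
Mimas: (3.75 × 10¹⁹) / (1.86 × 10⁸)³ = 5.828 × 10⁻⁶
Ratio (larger/smaller) = 1.37

Enceladus, by a factor of ≈ 1.37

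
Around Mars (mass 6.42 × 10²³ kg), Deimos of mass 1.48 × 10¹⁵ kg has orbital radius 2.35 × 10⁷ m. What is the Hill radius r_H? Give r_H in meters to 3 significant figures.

r_H ≈ a (m/3M)^(1/3)
    = (2.35 × 10⁷) × (1.48 × 10¹⁵ / (3 × 6.42 × 10²³))^(1/3)
    = 2.15 × 10⁴ m

2.15 × 10⁴ m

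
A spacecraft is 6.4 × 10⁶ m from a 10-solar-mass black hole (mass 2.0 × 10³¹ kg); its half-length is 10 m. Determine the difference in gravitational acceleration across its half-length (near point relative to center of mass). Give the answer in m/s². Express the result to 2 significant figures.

Δg = 2GMr/d³
   = 2 × (6.674 × 10⁻¹¹) × (2.0 × 10³¹) × (10) / (6.4 × 10⁶)³
   = 1.0 × 10² m/s²

1.0 × 10² m/s²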